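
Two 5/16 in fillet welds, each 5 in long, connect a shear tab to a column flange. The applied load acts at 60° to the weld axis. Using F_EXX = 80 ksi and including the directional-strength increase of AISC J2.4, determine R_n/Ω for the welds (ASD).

t_e = 0.707 × 0.3125 = 0.2209 in; A_we = 0.2209 × 10 = 2.209 in².
Directional factor: 1.0 + 0.5 sin^1.5(60°) = 1.403.
F_nw = 0.6 × 80 × 1.403 = 67.34 ksi.
R_n/Ω = (67.34 × 2.209) / 2.0 = 74.39 kips.

R_n/Ω ≈ 74.4 kips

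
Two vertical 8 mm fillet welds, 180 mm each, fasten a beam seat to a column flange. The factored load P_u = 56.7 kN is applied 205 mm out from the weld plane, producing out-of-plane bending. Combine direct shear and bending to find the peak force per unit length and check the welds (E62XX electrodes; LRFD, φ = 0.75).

E62XX → F_EXX = 620 MPa.
L_w = 2 × 180 = 360 mm; section modulus (unit throat) S = 2 × L²/6 = 10800 mm².
Direct shear f_v = P/L_w = 56.7×10³/360 = 157.5 N/mm.
Moment M = P × e = 56.7×10³ × 205 = 11624000 N·mm; bending f_b = M/S = 1076 N/mm.
f_max = √(f_v² + f_b²) = √(157.5² + 1076²) = 1088 N/mm.
φr_n = 0.75 × 0.6 × 620 × (0.707 × 8) = 1578 N/mm → adequate.

f_max ≈ 1090 N/mm; adequate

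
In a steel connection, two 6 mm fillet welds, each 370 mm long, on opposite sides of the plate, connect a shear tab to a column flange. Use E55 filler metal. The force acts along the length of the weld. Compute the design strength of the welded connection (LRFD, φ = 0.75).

E55XX → F_EXX = 550 MPa.
Effective throat t_e = 0.707 × 6 = 4.242 mm.
Total length L = 740 mm; A_we = 4.242 × 740 = 3139 mm².
F_nw = 0.6 F_EXX = 0.6 × 550 = 330 MPa.
φR_n = 0.75 × 330 × 3139 × 10⁻³ = 776.9 kN.

φR_n ≈ 777 kN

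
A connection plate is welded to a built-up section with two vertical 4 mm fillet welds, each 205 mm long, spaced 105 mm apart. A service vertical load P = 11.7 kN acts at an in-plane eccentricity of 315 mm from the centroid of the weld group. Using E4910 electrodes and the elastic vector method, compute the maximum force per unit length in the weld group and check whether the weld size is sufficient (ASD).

f_max ≈ 180 N/mm; adequate

E49XX → F_EXX = 490 MPa.
Total weld length L_w = 410 mm. Treat welds as unit-width lines.
Polar moment about centroid: J = 2[d³/12 + d(b/2)²] = 2[205³/12 + 205×52.5²] = 2566000 mm³.
Direct shear f_v = P/L_w = 11.7×10³ / 410 = 28.54 N/mm (vertical).
Torsion M = P·e = 11.7×10³ × 315 = 3685500 N·mm.
Critical point at (x, y) = (52.5, 102.5) from centroid. f_tx = M·y/J = 147.2 N/mm; f_ty = M·x/J = 75.41 N/mm.
Resultant f_max = √[f_tx² + (f_v + f_ty)²] = √[147.2² + (28.54 + 75.41)²] = 180.2 N/mm.
Capacity per unit length: r_n/Ω = (1/2.0) × 0.6 × 490 × (0.707 × 4) = 415.7 N/mm.
180.2 ≤ 415.7 → adequate.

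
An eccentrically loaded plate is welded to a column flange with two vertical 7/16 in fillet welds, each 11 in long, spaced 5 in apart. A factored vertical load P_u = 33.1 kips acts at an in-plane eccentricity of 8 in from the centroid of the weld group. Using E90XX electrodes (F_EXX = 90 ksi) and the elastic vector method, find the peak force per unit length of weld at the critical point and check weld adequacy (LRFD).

f_max ≈ 5.26 kip/in; adequate

Total weld length L_w = 22 in. Treat welds as unit-width lines.
Polar moment about centroid: J = 2[d³/12 + d(b/2)²] = 2[11³/12 + 11×2.5²] = 359.3 in³.
Direct shear f_v = P/L_w = 33.1 / 22 = 1.505 kip/in (vertical).
Torsion M = P·e = 33.1 × 8 = 264.8 kip·in.
Critical point at (x, y) = (2.5, 5.5) from centroid. f_tx = M·y/J = 4.053 kip/in; f_ty = M·x/J = 1.842 kip/in.
Resultant f_max = √[f_tx² + (f_v + f_ty)²] = √[4.053² + (1.505 + 1.842)²] = 5.256 kip/in.
Capacity per unit length: φr_n = 0.75 × 0.6 × 90 × (0.707 × 0.4375) = 12.53 kip/in.
5.256 ≤ 12.53 → adequate.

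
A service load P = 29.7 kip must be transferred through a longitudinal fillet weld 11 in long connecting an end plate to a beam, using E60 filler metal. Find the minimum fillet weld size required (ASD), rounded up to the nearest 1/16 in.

E60XX → F_EXX = 60 ksi.
Total weld length L = 11 in.
Required throat t_e = P × Ω / (0.6 F_EXX × L) = 29.7 × 2.0 / (0.6 × 60 × 11) = 0.15 in.
Required leg w = t_e / 0.707 = 0.2122 in → use 1/4 in.

w = 1/4 in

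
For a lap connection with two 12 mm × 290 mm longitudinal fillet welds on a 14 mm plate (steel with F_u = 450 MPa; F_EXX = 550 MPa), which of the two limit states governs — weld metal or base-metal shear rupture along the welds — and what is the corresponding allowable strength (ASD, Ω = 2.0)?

t_e = 0.707 × 12 = 8.484 mm; L = 580 mm.
Weld metal: R_n/Ω = (1/2.0) × 0.6 × 550 × 8.484 × 580 × 10⁻³ = 811.9 kN.
Base metal (shear rupture): R_n/Ω = (1/2.0) × 0.6 × 450 × 14 × 580 × 10⁻³ = 1096 kN.
Governing: weld metal.

R_n/Ω ≈ 812 kN (weld metal governs)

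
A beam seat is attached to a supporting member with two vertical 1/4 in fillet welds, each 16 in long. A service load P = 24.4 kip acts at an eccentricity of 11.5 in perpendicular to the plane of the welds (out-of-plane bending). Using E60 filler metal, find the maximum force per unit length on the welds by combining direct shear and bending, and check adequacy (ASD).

E60XX → F_EXX = 60 ksi.
L_w = 2 × 16 = 32 in; section modulus (unit throat) S = 2 × L²/6 = 85.33 in².
Direct shear f_v = P/L_w = 24.4/32 = 0.7625 kip/in.
Moment M = P × e = 24.4 × 11.5 = 280.6 kip·in; bending f_b = M/S = 3.288 kip/in.
f_max = √(f_v² + f_b²) = √(0.7625² + 3.288²) = 3.376 kip/in.
r_n/Ω = (1/2.0) × 0.6 × 60 × (0.707 × 0.25) = 3.181 kip/in → NOT adequate.

f_max ≈ 3.38 kip/in; NOT adequate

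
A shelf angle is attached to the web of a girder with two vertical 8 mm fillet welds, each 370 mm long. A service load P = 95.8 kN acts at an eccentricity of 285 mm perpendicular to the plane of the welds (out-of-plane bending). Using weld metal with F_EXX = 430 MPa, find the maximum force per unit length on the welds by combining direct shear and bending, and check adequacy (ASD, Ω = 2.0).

L_w = 2 × 370 = 740 mm; section modulus (unit throat) S = 2 × L²/6 = 45630 mm².
Direct shear f_v = P/L_w = 95.8×10³/740 = 129.5 N/mm.
Moment M = P × e = 95.8×10³ × 285 = 27303000 N·mm; bending f_b = M/S = 598.3 N/mm.
f_max = √(f_v² + f_b²) = √(129.5² + 598.3²) = 612.2 N/mm.
r_n/Ω = (1/2.0) × 0.6 × 430 × (0.707 × 8) = 729.6 N/mm → adequate.

f_max ≈ 612 N/mm; adequate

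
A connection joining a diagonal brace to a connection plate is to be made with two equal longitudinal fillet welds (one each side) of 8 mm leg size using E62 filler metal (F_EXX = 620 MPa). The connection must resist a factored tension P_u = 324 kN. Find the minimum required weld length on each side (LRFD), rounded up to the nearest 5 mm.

L = 105 mm on each side

Throat t_e = 0.707 × 8 = 5.656 mm.
φr_n = 0.75 × 0.6 × 620 × 5.656 × 10⁻³ = 1.578 kN/mm.
L_req = P_u / φr_n = 324 / 1.578 = 205.3 mm total.
Per side: 205.3 / 2 = 102.7 mm.
Round up → use L = 105 mm on each side.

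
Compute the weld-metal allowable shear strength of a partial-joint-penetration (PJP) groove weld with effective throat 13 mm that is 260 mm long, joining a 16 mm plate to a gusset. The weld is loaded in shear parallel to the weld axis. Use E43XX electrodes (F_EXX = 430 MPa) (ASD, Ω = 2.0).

Effective throat (given) t_e = 13 mm.
A_we = 13 × 260 = 3380 mm².
F_nw = 0.6 F_EXX = 258 MPa.
R_n/Ω = (258 × 3380) / 2.0 × 10⁻³ = 436 kN.

R_n/Ω ≈ 436 kN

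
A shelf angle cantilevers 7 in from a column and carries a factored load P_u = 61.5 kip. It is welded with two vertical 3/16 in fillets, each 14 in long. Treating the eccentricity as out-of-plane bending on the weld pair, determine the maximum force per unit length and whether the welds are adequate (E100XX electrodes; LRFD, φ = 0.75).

E100XX → F_EXX = 100 ksi.
L_w = 2 × 14 = 28 in; section modulus (unit throat) S = 2 × L²/6 = 65.33 in².
Direct shear f_v = P/L_w = 61.5/28 = 2.196 kip/in.
Moment M = P × e = 61.5 × 7 = 430.5 kip·in; bending f_b = M/S = 6.589 kip/in.
f_max = √(f_v² + f_b²) = √(2.196² + 6.589²) = 6.946 kip/in.
φr_n = 0.75 × 0.6 × 100 × (0.707 × 0.1875) = 5.965 kip/in → NOT adequate.

f_max ≈ 6.95 kip/in; NOT adequate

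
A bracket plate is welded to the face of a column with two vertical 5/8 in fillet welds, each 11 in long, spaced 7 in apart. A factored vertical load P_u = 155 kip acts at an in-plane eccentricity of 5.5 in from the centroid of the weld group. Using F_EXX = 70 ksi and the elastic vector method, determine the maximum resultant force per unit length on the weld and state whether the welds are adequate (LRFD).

f_max ≈ 16.2 kip/in; NOT adequate

Total weld length L_w = 22 in. Treat welds as unit-width lines.
Polar moment about centroid: J = 2[d³/12 + d(b/2)²] = 2[11³/12 + 11×3.5²] = 491.3 in³.
Direct shear f_v = P/L_w = 155 / 22 = 7.045 kip/in (vertical).
Torsion M = P·e = 155 × 5.5 = 852.5 kip·in.
Critical point at (x, y) = (3.5, 5.5) from centroid. f_tx = M·y/J = 9.543 kip/in; f_ty = M·x/J = 6.073 kip/in.
Resultant f_max = √[f_tx² + (f_v + f_ty)²] = √[9.543² + (7.045 + 6.073)²] = 16.22 kip/in.
Capacity per unit length: φr_n = 0.75 × 0.6 × 70 × (0.707 × 0.625) = 13.92 kip/in.
16.22 > 13.92 → NOT adequate.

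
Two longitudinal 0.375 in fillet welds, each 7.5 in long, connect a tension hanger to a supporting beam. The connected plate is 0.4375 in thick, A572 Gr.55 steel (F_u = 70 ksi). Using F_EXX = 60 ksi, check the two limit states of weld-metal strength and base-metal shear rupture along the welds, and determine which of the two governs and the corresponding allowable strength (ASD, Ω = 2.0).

t_e = 0.707 × 0.375 = 0.2651 in; L = 15 in.
Weld metal: R_n/Ω = (1/2.0) × 0.6 × 60 × 0.2651 × 15 = 71.58 kips.
Base metal (shear rupture): R_n/Ω = (1/2.0) × 0.6 × 70 × 0.4375 × 15 = 137.8 kips.
Governing: weld metal.

R_n/Ω ≈ 71.6 kips (weld metal governs)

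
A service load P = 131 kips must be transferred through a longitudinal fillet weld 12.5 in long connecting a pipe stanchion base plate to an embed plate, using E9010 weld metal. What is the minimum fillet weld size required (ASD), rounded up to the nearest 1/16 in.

E90XX → F_EXX = 90 ksi.
Total weld length L = 12.5 in.
Required throat t_e = P × Ω / (0.6 F_EXX × L) = 131 × 2.0 / (0.6 × 90 × 12.5) = 0.3881 in.
Required leg w = t_e / 0.707 = 0.549 in → use 9/16 in.

w = 9/16 in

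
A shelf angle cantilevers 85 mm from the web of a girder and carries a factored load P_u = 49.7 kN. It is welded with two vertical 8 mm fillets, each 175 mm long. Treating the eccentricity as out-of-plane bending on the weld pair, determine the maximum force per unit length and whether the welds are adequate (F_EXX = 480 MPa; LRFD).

L_w = 2 × 175 = 350 mm; section modulus (unit throat) S = 2 × L²/6 = 10210 mm².
Direct shear f_v = P/L_w = 49.7×10³/350 = 142 N/mm.
Moment M = P × e = 49.7×10³ × 85 = 4224500 N·mm; bending f_b = M/S = 413.8 N/mm.
f_max = √(f_v² + f_b²) = √(142² + 413.8²) = 437.5 N/mm.
φr_n = 0.75 × 0.6 × 480 × (0.707 × 8) = 1222 N/mm → adequate.

f_max ≈ 438 N/mm; adequate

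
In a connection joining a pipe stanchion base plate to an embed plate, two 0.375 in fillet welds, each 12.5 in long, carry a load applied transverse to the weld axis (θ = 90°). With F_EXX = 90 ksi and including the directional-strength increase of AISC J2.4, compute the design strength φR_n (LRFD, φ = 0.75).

t_e = 0.707 × 0.375 = 0.2651 in; A_we = 0.2651 × 25 = 6.628 in².
Directional factor: 1.0 + 0.5 sin^1.5(90°) = 1.5.
F_nw = 0.6 × 90 × 1.5 = 81 ksi.
φR_n = 0.75 × 81 × 6.628 = 402.7 kip.

φR_n ≈ 403 kip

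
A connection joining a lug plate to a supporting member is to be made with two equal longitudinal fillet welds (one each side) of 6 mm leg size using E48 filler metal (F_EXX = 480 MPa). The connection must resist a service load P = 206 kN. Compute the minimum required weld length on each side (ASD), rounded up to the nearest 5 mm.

L = 170 mm on each side

Throat t_e = 0.707 × 6 = 4.242 mm.
r_n/Ω = (0.6 × 480 × 4.242) / 2.0 = 610.8 N/mm = 0.6108 kN/mm.
L_req = P / (r_n/Ω) = 206 / 0.6108 = 337.2 mm total.
Per side: 337.2 / 2 = 168.6 mm.
Round up → use L = 170 mm on each side.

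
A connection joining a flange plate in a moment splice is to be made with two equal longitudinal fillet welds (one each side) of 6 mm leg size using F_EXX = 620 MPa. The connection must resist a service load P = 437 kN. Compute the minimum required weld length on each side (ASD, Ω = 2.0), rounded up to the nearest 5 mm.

L = 280 mm on each side

Throat t_e = 0.707 × 6 = 4.242 mm.
r_n/Ω = (0.6 × 620 × 4.242) / 2.0 = 789 N/mm = 0.789 kN/mm.
L_req = P / (r_n/Ω) = 437 / 0.789 = 553.9 mm total.
Per side: 553.9 / 2 = 276.9 mm.
Round up → use L = 280 mm on each side.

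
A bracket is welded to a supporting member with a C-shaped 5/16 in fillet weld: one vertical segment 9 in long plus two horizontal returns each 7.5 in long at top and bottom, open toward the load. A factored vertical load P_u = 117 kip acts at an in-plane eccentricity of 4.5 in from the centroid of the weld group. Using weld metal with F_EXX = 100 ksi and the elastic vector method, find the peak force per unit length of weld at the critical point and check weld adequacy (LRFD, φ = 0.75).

Total weld length L_w = 24 in. Treat welds as unit-width lines.
Centroid: x̄ = 2×7.5×3.75 / 24 = 2.344 in from the vertical weld.
Polar moment about centroid: J = I_x + I_y = [9³/12 + 2×7.5×4.5²] + [9×2.344² + 2(7.5³/12 + 7.5×1.406²)] = 513.9 in³.
Direct shear f_v = P/L_w = 117 / 24 = 4.875 kip/in (vertical).
Torsion M = P·e = 117 × 4.5 = 526.5 kip·in.
Critical point at (x, y) = (5.156, 4.5) from centroid. f_tx = M·y/J = 4.61 kip/in; f_ty = M·x/J = 5.283 kip/in.
Resultant f_max = √[f_tx² + (f_v + f_ty)²] = √[4.61² + (4.875 + 5.283)²] = 11.15 kip/in.
Capacity per unit length: φr_n = 0.75 × 0.6 × 100 × (0.707 × 0.3125) = 9.942 kip/in.
11.15 > 9.942 → NOT adequate.

f_max ≈ 11.2 kip/in; NOT adequate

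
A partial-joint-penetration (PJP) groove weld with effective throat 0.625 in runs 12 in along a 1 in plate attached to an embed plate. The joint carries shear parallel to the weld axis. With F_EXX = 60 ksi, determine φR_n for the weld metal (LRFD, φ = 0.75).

Effective throat (given) t_e = 0.625 in.
A_we = 0.625 × 12 = 7.5 in².
F_nw = 0.6 F_EXX = 36 ksi.
φR_n = 0.75 × 36 × 7.5 = 202.5 kips.

φR_n ≈ 202 kips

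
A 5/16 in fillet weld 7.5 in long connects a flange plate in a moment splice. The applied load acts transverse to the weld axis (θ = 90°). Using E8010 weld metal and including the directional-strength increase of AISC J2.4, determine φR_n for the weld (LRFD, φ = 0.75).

φR_n ≈ 89.5 kip

E80XX → F_EXX = 80 ksi.
t_e = 0.707 × 0.3125 = 0.2209 in; A_we = 0.2209 × 7.5 = 1.657 in².
Directional factor: 1.0 + 0.5 sin^1.5(90°) = 1.5.
F_nw = 0.6 × 80 × 1.5 = 72 ksi.
φR_n = 0.75 × 72 × 1.657 = 89.48 kip.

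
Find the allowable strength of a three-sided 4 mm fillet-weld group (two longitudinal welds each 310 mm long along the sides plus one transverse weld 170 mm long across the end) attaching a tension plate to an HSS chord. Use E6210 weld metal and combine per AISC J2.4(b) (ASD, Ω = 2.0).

E62XX → F_EXX = 620 MPa.
t_e = 0.707 × 4 = 2.828 mm.
R_nwl = 0.6 × 620 × 2.828 × 620 × 10⁻³ = 652.2 kN (longitudinal, 2 welds).
R_nwt = 0.6 × 620 × 2.828 × 170 × 10⁻³ = 178.8 kN (transverse, base value).
(i) R_nwl + R_nwt = 831.1 kN; (ii) 0.85 R_nwl + 1.5 R_nwt = 822.7 kN.
R_n = max = 831.1 kN [governs: (i)]; R_n/Ω = 415.5 kN.

R_n/Ω ≈ 416 kN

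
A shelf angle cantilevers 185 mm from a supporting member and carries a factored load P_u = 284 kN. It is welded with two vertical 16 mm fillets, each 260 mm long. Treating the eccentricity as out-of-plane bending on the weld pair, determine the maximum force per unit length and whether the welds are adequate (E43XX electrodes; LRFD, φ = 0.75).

f_max ≈ 2390 N/mm; NOT adequate

E43XX → F_EXX = 430 MPa.
L_w = 2 × 260 = 520 mm; section modulus (unit throat) S = 2 × L²/6 = 22530 mm².
Direct shear f_v = P/L_w = 284×10³/520 = 546.2 N/mm.
Moment M = P × e = 284×10³ × 185 = 52540000 N·mm; bending f_b = M/S = 2332 N/mm.
f_max = √(f_v² + f_b²) = √(546.2² + 2332²) = 2395 N/mm.
φr_n = 0.75 × 0.6 × 430 × (0.707 × 16) = 2189 N/mm → NOT adequate.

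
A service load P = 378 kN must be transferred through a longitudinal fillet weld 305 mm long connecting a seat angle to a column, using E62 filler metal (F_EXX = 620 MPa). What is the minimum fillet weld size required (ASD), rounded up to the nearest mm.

w = 10 mm

Total weld length L = 305 mm.
Required throat t_e = P × Ω / (0.6 F_EXX × L) = 378 × 2.0 / (0.6 × 620 × 305 × 10⁻³) = 6.663 mm.
Required leg w = t_e / 0.707 = 9.425 mm → use 10 mm.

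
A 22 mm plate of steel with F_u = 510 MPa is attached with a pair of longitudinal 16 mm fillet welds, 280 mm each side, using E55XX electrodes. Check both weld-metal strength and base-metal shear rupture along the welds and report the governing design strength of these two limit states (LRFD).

φR_n ≈ 1570 kN (weld metal governs)

E55XX → F_EXX = 550 MPa.
t_e = 0.707 × 16 = 11.31 mm; L = 560 mm.
Weld metal: φR_n = 0.75 × 0.6 × 550 × 11.31 × 560 × 10⁻³ = 1568 kN.
Base metal (shear rupture): φR_n = 0.75 × 0.6 × 510 × 22 × 560 × 10⁻³ = 2827 kN.
Governing: weld metal.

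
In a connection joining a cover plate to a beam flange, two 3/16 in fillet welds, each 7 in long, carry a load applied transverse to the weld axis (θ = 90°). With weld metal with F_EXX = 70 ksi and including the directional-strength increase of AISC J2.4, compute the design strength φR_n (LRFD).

t_e = 0.707 × 0.1875 = 0.1326 in; A_we = 0.1326 × 14 = 1.856 in².
Directional factor: 1.0 + 0.5 sin^1.5(90°) = 1.5.
F_nw = 0.6 × 70 × 1.5 = 63 ksi.
φR_n = 0.75 × 63 × 1.856 = 87.69 kips.

φR_n ≈ 87.7 kips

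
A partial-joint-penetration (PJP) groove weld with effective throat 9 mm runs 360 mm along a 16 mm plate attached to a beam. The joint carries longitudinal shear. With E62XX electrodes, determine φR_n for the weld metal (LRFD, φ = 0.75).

φR_n ≈ 904 kN

E62XX → F_EXX = 620 MPa.
Effective throat (given) t_e = 9 mm.
A_we = 9 × 360 = 3240 mm².
F_nw = 0.6 F_EXX = 372 MPa.
φR_n = 0.75 × 372 × 3240 × 10⁻³ = 904 kN.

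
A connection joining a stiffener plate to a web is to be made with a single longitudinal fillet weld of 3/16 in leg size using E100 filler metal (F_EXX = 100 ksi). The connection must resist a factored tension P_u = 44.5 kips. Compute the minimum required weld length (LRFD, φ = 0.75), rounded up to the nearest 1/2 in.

L = 7.5 in

Throat t_e = 0.707 × 0.1875 = 0.1326 in.
φr_n = 0.75 × 0.6 × 100 × 0.1326 = 5.965 kips/in.
L_req = P_u / φr_n = 44.5 / 5.965 = 7.46 in total.
Round up → use L = 7.5 in.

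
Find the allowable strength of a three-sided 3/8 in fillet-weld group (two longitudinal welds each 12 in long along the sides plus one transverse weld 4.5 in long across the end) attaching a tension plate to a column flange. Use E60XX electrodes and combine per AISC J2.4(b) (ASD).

R_n/Ω ≈ 136 kips

E60XX → F_EXX = 60 ksi.
t_e = 0.707 × 0.375 = 0.2651 in.
R_nwl = 0.6 × 60 × 0.2651 × 24 = 229.1 kips (longitudinal, 2 welds).
R_nwt = 0.6 × 60 × 0.2651 × 4.5 = 42.95 kips (transverse, base value).
(i) R_nwl + R_nwt = 272 kips; (ii) 0.85 R_nwl + 1.5 R_nwt = 259.1 kips.
R_n = max = 272 kips [governs: (i)]; R_n/Ω = 136 kips.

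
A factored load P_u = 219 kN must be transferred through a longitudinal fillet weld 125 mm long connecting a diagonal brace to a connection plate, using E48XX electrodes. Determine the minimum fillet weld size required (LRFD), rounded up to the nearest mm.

w = 12 mm

E48XX → F_EXX = 480 MPa.
Total weld length L = 125 mm.
Required throat t_e = P_u / (φ × 0.6 F_EXX × L) = 219 / (0.75 × 0.6 × 480 × 125 × 10⁻³) = 8.111 mm.
Required leg w = t_e / 0.707 = 11.47 mm → use 12 mm.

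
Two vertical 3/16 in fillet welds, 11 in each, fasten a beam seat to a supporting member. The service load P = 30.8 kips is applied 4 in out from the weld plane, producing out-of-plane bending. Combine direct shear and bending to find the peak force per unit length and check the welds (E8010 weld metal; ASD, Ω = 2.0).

E80XX → F_EXX = 80 ksi.
L_w = 2 × 11 = 22 in; section modulus (unit throat) S = 2 × L²/6 = 40.33 in².
Direct shear f_v = P/L_w = 30.8/22 = 1.4 kip/in.
Moment M = P × e = 30.8 × 4 = 123.2 kip·in; bending f_b = M/S = 3.055 kip/in.
f_max = √(f_v² + f_b²) = √(1.4² + 3.055²) = 3.36 kip/in.
r_n/Ω = (1/2.0) × 0.6 × 80 × (0.707 × 0.1875) = 3.181 kip/in → NOT adequate.

f_max ≈ 3.36 kip/in; NOT adequate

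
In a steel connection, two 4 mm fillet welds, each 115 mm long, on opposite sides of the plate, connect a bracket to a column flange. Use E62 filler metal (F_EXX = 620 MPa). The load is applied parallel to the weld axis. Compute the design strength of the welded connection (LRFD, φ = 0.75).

Effective throat t_e = 0.707 × 4 = 2.828 mm.
Total length L = 230 mm; A_we = 2.828 × 230 = 650.4 mm².
F_nw = 0.6 F_EXX = 0.6 × 620 = 372 MPa.
φR_n = 0.75 × 372 × 650.4 × 10⁻³ = 181.5 kN.

φR_n ≈ 181 kN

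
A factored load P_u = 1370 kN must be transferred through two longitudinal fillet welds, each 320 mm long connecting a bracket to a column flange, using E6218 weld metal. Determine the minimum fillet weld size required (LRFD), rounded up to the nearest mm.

w = 11 mm

E62XX → F_EXX = 620 MPa.
Total weld length L = 640 mm.
Required throat t_e = P_u / (φ × 0.6 F_EXX × L) = 1370 / (0.75 × 0.6 × 620 × 640 × 10⁻³) = 7.672 mm.
Required leg w = t_e / 0.707 = 10.85 mm → use 11 mm.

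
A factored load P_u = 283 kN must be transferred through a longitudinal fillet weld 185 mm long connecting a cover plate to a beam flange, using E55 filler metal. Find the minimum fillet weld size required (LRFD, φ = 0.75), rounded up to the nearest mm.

E55XX → F_EXX = 550 MPa.
Total weld length L = 185 mm.
Required throat t_e = P_u / (φ × 0.6 F_EXX × L) = 283 / (0.75 × 0.6 × 550 × 185 × 10⁻³) = 6.181 mm.
Required leg w = t_e / 0.707 = 8.742 mm → use 9 mm.

w = 9 mm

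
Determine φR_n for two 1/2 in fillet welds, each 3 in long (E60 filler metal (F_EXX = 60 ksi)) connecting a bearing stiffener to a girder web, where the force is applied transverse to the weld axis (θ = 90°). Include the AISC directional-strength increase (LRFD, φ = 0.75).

φR_n ≈ 85.9 kips

t_e = 0.707 × 0.5 = 0.3535 in; A_we = 0.3535 × 6 = 2.121 in².
Directional factor: 1.0 + 0.5 sin^1.5(90°) = 1.5.
F_nw = 0.6 × 60 × 1.5 = 54 ksi.
φR_n = 0.75 × 54 × 2.121 = 85.9 kips.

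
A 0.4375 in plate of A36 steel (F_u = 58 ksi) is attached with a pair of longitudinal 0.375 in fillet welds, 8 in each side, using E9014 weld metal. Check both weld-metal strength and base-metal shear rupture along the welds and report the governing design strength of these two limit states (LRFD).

E90XX → F_EXX = 90 ksi.
t_e = 0.707 × 0.375 = 0.2651 in; L = 16 in.
Weld metal: φR_n = 0.75 × 0.6 × 90 × 0.2651 × 16 = 171.8 kips.
Base metal (shear rupture): φR_n = 0.75 × 0.6 × 58 × 0.4375 × 16 = 182.7 kips.
Governing: weld metal.

φR_n ≈ 172 kips (weld metal governs)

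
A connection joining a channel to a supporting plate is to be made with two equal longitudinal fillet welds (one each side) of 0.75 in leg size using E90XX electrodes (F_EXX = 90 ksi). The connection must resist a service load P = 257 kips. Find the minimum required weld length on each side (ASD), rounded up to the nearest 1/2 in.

L = 9 in on each side

Throat t_e = 0.707 × 0.75 = 0.5302 in.
r_n/Ω = (0.6 × 90 × 0.5302) / 2.0 = 14.32 kip/in.
L_req = P / (r_n/Ω) = 257 / 14.32 = 17.95 in total.
Per side: 17.95 / 2 = 8.976 in.
Round up → use L = 9 in on each side.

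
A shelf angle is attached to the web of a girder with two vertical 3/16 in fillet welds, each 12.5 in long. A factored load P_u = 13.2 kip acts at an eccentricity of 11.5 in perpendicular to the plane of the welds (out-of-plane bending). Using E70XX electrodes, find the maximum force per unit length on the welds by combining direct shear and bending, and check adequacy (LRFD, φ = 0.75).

f_max ≈ 2.96 kip/in; adequate

E70XX → F_EXX = 70 ksi.
L_w = 2 × 12.5 = 25 in; section modulus (unit throat) S = 2 × L²/6 = 52.08 in².
Direct shear f_v = P/L_w = 13.2/25 = 0.528 kip/in.
Moment M = P × e = 13.2 × 11.5 = 151.8 kip·in; bending f_b = M/S = 2.915 kip/in.
f_max = √(f_v² + f_b²) = √(0.528² + 2.915²) = 2.962 kip/in.
φr_n = 0.75 × 0.6 × 70 × (0.707 × 0.1875) = 4.176 kip/in → adequate.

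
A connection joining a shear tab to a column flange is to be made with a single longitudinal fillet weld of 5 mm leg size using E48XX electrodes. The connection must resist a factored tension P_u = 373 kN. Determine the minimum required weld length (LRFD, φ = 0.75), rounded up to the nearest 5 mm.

E48XX → F_EXX = 480 MPa.
Throat t_e = 0.707 × 5 = 3.535 mm.
φr_n = 0.75 × 0.6 × 480 × 3.535 × 10⁻³ = 0.7636 kN/mm.
L_req = P_u / φr_n = 373 / 0.7636 = 488.5 mm total.
Round up → use L = 490 mm.

L = 490 mm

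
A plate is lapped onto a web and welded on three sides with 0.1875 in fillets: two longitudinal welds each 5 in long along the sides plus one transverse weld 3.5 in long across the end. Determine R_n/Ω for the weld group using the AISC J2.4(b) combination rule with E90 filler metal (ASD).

R_n/Ω ≈ 49.2 kips

E90XX → F_EXX = 90 ksi.
t_e = 0.707 × 0.1875 = 0.1326 in.
R_nwl = 0.6 × 90 × 0.1326 × 10 = 71.58 kips (longitudinal, 2 welds).
R_nwt = 0.6 × 90 × 0.1326 × 3.5 = 25.05 kips (transverse, base value).
(i) R_nwl + R_nwt = 96.64 kips; (ii) 0.85 R_nwl + 1.5 R_nwt = 98.43 kips.
R_n = max = 98.43 kips [governs: (ii)]; R_n/Ω = 49.21 kips.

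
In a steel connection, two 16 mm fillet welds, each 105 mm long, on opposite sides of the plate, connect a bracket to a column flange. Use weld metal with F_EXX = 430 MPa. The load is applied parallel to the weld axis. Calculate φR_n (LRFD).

φR_n ≈ 460 kN

Effective throat t_e = 0.707 × 16 = 11.31 mm.
Total length L = 210 mm; A_we = 11.31 × 210 = 2376 mm².
F_nw = 0.6 F_EXX = 0.6 × 430 = 258 MPa.
φR_n = 0.75 × 258 × 2376 × 10⁻³ = 459.7 kN.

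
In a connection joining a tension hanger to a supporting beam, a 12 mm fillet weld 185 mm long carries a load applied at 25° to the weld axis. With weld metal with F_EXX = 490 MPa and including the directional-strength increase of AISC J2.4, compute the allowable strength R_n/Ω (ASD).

t_e = 0.707 × 12 = 8.484 mm; A_we = 8.484 × 185 = 1570 mm².
Directional factor: 1.0 + 0.5 sin^1.5(25°) = 1.137.
F_nw = 0.6 × 490 × 1.137 = 334.4 MPa.
R_n/Ω = (334.4 × 1570) / 2.0 × 10⁻³ = 262.4 kN.

R_n/Ω ≈ 262 kN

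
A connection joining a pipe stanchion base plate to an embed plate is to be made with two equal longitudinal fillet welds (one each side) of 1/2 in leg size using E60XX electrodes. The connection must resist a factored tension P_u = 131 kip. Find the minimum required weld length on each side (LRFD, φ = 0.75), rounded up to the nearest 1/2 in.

L = 7 in on each side

E60XX → F_EXX = 60 ksi.
Throat t_e = 0.707 × 0.5 = 0.3535 in.
φr_n = 0.75 × 0.6 × 60 × 0.3535 = 9.544 kip/in.
L_req = P_u / φr_n = 131 / 9.544 = 13.73 in total.
Per side: 13.73 / 2 = 6.863 in.
Round up → use L = 7 in on each side.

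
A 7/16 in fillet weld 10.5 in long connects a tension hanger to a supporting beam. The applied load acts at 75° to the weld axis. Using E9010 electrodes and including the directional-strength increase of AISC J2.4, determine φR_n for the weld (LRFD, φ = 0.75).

E90XX → F_EXX = 90 ksi.
t_e = 0.707 × 0.4375 = 0.3093 in; A_we = 0.3093 × 10.5 = 3.248 in².
Directional factor: 1.0 + 0.5 sin^1.5(75°) = 1.475.
F_nw = 0.6 × 90 × 1.475 = 79.63 ksi.
φR_n = 0.75 × 79.63 × 3.248 = 194 kip.

φR_n ≈ 194 kip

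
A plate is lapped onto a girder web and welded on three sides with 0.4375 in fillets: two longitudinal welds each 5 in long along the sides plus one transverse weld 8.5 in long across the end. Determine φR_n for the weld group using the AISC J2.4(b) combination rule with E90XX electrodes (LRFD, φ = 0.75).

φR_n ≈ 266 kips

E90XX → F_EXX = 90 ksi.
t_e = 0.707 × 0.4375 = 0.3093 in.
R_nwl = 0.6 × 90 × 0.3093 × 10 = 167 kips (longitudinal, 2 welds).
R_nwt = 0.6 × 90 × 0.3093 × 8.5 = 142 kips (transverse, base value).
(i) R_nwl + R_nwt = 309 kips; (ii) 0.85 R_nwl + 1.5 R_nwt = 354.9 kips.
R_n = max = 354.9 kips [governs: (ii)]; φR_n = 266.2 kips.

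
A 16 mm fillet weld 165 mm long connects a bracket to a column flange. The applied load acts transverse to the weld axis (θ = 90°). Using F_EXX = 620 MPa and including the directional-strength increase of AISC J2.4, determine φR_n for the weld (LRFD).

t_e = 0.707 × 16 = 11.31 mm; A_we = 11.31 × 165 = 1866 mm².
Directional factor: 1.0 + 0.5 sin^1.5(90°) = 1.5.
F_nw = 0.6 × 620 × 1.5 = 558 MPa.
φR_n = 0.75 × 558 × 1866 × 10⁻³ = 781.1 kN.

φR_n ≈ 781 kN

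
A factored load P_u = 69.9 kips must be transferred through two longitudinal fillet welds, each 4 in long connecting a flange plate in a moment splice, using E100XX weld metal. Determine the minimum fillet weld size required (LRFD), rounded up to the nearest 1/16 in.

E100XX → F_EXX = 100 ksi.
Total weld length L = 8 in.
Required throat t_e = P_u / (φ × 0.6 F_EXX × L) = 69.9 / (0.75 × 0.6 × 100 × 8) = 0.1942 in.
Required leg w = t_e / 0.707 = 0.2746 in → use 5/16 in.

w = 5/16 in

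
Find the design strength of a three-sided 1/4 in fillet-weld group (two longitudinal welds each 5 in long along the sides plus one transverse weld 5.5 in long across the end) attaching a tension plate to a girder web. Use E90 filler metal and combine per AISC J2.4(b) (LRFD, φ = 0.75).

E90XX → F_EXX = 90 ksi.
t_e = 0.707 × 0.25 = 0.1767 in.
R_nwl = 0.6 × 90 × 0.1767 × 10 = 95.44 kip (longitudinal, 2 welds).
R_nwt = 0.6 × 90 × 0.1767 × 5.5 = 52.49 kip (transverse, base value).
(i) R_nwl + R_nwt = 147.9 kip; (ii) 0.85 R_nwl + 1.5 R_nwt = 159.9 kip.
R_n = max = 159.9 kip [governs: (ii)]; φR_n = 119.9 kip.

φR_n ≈ 120 kip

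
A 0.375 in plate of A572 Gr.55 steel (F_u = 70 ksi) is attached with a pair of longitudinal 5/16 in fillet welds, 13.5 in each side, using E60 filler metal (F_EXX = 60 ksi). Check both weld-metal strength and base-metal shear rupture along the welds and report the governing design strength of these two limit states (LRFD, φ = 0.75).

t_e = 0.707 × 0.3125 = 0.2209 in; L = 27 in.
Weld metal: φR_n = 0.75 × 0.6 × 60 × 0.2209 × 27 = 161.1 kip.
Base metal (shear rupture): φR_n = 0.75 × 0.6 × 70 × 0.375 × 27 = 318.9 kip.
Governing: weld metal.

φR_n ≈ 161 kip (weld metal governs)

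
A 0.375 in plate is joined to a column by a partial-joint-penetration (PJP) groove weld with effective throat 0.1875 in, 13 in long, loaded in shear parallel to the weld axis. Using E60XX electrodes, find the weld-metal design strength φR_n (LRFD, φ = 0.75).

E60XX → F_EXX = 60 ksi.
Effective throat (given) t_e = 0.1875 in.
A_we = 0.1875 × 13 = 2.438 in².
F_nw = 0.6 F_EXX = 36 ksi.
φR_n = 0.75 × 36 × 2.438 = 65.81 kips.

φR_n ≈ 65.8 kips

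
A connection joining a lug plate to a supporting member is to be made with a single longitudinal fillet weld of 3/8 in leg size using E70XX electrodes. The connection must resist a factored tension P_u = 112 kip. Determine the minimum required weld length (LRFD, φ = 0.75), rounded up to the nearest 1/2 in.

E70XX → F_EXX = 70 ksi.
Throat t_e = 0.707 × 0.375 = 0.2651 in.
φr_n = 0.75 × 0.6 × 70 × 0.2651 = 8.351 kip/in.
L_req = P_u / φr_n = 112 / 8.351 = 13.41 in total.
Round up → use L = 13.5 in.

L = 13.5 in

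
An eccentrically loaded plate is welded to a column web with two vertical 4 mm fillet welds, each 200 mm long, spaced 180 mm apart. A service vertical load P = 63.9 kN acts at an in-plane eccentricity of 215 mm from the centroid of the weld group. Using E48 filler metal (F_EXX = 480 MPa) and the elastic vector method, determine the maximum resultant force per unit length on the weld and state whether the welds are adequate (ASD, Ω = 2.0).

Total weld length L_w = 400 mm. Treat welds as unit-width lines.
Polar moment about centroid: J = 2[d³/12 + d(b/2)²] = 2[200³/12 + 200×90²] = 4573000 mm³.
Direct shear f_v = P/L_w = 63.9×10³ / 400 = 159.8 N/mm (vertical).
Torsion M = P·e = 63.9×10³ × 215 = 13738000 N·mm.
Critical point at (x, y) = (90, 100) from centroid. f_tx = M·y/J = 300.4 N/mm; f_ty = M·x/J = 270.4 N/mm.
Resultant f_max = √[f_tx² + (f_v + f_ty)²] = √[300.4² + (159.8 + 270.4)²] = 524.6 N/mm.
Capacity per unit length: r_n/Ω = (1/2.0) × 0.6 × 480 × (0.707 × 4) = 407.2 N/mm.
524.6 > 407.2 → NOT adequate.

f_max ≈ 525 N/mm; NOT adequate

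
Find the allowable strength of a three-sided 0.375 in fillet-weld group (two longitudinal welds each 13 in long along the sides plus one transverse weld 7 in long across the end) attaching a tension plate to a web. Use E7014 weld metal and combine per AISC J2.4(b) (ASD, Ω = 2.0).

R_n/Ω ≈ 184 kip

E70XX → F_EXX = 70 ksi.
t_e = 0.707 × 0.375 = 0.2651 in.
R_nwl = 0.6 × 70 × 0.2651 × 26 = 289.5 kip (longitudinal, 2 welds).
R_nwt = 0.6 × 70 × 0.2651 × 7 = 77.95 kip (transverse, base value).
(i) R_nwl + R_nwt = 367.5 kip; (ii) 0.85 R_nwl + 1.5 R_nwt = 363 kip.
R_n = max = 367.5 kip [governs: (i)]; R_n/Ω = 183.7 kip.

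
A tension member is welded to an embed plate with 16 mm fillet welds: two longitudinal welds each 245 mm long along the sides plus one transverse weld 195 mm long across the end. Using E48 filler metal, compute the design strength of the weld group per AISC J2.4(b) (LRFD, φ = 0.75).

φR_n ≈ 1730 kN

E48XX → F_EXX = 480 MPa.
t_e = 0.707 × 16 = 11.31 mm.
R_nwl = 0.6 × 480 × 11.31 × 490 × 10⁻³ = 1596 kN (longitudinal, 2 welds).
R_nwt = 0.6 × 480 × 11.31 × 195 × 10⁻³ = 635.3 kN (transverse, base value).
(i) R_nwl + R_nwt = 2232 kN; (ii) 0.85 R_nwl + 1.5 R_nwt = 2310 kN.
R_n = max = 2310 kN [governs: (ii)]; φR_n = 1732 kN.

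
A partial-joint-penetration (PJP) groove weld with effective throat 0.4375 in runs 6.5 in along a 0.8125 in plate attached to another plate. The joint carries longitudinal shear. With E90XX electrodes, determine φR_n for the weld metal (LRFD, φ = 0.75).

E90XX → F_EXX = 90 ksi.
Effective throat (given) t_e = 0.4375 in.
A_we = 0.4375 × 6.5 = 2.844 in².
F_nw = 0.6 F_EXX = 54 ksi.
φR_n = 0.75 × 54 × 2.844 = 115.2 kip.

φR_n ≈ 115 kip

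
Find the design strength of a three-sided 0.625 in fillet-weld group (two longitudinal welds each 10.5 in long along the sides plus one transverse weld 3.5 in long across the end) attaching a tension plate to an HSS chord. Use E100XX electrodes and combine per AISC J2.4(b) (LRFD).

E100XX → F_EXX = 100 ksi.
t_e = 0.707 × 0.625 = 0.4419 in.
R_nwl = 0.6 × 100 × 0.4419 × 21 = 556.8 kip (longitudinal, 2 welds).
R_nwt = 0.6 × 100 × 0.4419 × 3.5 = 92.79 kip (transverse, base value).
(i) R_nwl + R_nwt = 649.6 kip; (ii) 0.85 R_nwl + 1.5 R_nwt = 612.4 kip.
R_n = max = 649.6 kip [governs: (i)]; φR_n = 487.2 kip.

φR_n ≈ 487 kip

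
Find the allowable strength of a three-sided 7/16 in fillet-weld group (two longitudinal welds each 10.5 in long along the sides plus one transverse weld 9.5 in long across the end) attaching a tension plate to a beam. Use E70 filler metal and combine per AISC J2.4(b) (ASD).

R_n/Ω ≈ 209 kips

E70XX → F_EXX = 70 ksi.
t_e = 0.707 × 0.4375 = 0.3093 in.
R_nwl = 0.6 × 70 × 0.3093 × 21 = 272.8 kips (longitudinal, 2 welds).
R_nwt = 0.6 × 70 × 0.3093 × 9.5 = 123.4 kips (transverse, base value).
(i) R_nwl + R_nwt = 396.2 kips; (ii) 0.85 R_nwl + 1.5 R_nwt = 417 kips.
R_n = max = 417 kips [governs: (ii)]; R_n/Ω = 208.5 kips.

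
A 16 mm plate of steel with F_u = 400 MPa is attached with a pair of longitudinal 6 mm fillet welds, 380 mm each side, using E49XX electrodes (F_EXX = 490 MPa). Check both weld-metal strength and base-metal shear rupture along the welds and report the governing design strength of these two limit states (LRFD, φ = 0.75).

t_e = 0.707 × 6 = 4.242 mm; L = 760 mm.
Weld metal: φR_n = 0.75 × 0.6 × 490 × 4.242 × 760 × 10⁻³ = 710.9 kN.
Base metal (shear rupture): φR_n = 0.75 × 0.6 × 400 × 16 × 760 × 10⁻³ = 2189 kN.
Governing: weld metal.

φR_n ≈ 711 kN (weld metal governs)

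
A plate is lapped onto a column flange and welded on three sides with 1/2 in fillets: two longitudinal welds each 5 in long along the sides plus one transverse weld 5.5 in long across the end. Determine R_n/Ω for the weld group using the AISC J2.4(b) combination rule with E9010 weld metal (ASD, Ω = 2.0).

R_n/Ω ≈ 160 kip

E90XX → F_EXX = 90 ksi.
t_e = 0.707 × 0.5 = 0.3535 in.
R_nwl = 0.6 × 90 × 0.3535 × 10 = 190.9 kip (longitudinal, 2 welds).
R_nwt = 0.6 × 90 × 0.3535 × 5.5 = 105 kip (transverse, base value).
(i) R_nwl + R_nwt = 295.9 kip; (ii) 0.85 R_nwl + 1.5 R_nwt = 319.7 kip.
R_n = max = 319.7 kip [governs: (ii)]; R_n/Ω = 159.9 kip.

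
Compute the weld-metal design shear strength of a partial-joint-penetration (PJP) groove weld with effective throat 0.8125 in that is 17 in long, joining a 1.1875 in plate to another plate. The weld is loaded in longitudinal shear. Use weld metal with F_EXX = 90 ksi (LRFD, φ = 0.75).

Effective throat (given) t_e = 0.8125 in.
A_we = 0.8125 × 17 = 13.81 in².
F_nw = 0.6 F_EXX = 54 ksi.
φR_n = 0.75 × 54 × 13.81 = 559.4 kips.

φR_n ≈ 559 kips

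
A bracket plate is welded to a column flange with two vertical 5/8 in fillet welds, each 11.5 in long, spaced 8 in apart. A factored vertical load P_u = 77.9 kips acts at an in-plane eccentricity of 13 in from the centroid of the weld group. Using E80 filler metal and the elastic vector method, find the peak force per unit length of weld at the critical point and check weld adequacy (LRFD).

E80XX → F_EXX = 80 ksi.
Total weld length L_w = 23 in. Treat welds as unit-width lines.
Polar moment about centroid: J = 2[d³/12 + d(b/2)²] = 2[11.5³/12 + 11.5×4²] = 621.5 in³.
Direct shear f_v = P/L_w = 77.9 / 23 = 3.387 kip/in (vertical).
Torsion M = P·e = 77.9 × 13 = 1012.7 kip·in.
Critical point at (x, y) = (4, 5.75) from centroid. f_tx = M·y/J = 9.37 kip/in; f_ty = M·x/J = 6.518 kip/in.
Resultant f_max = √[f_tx² + (f_v + f_ty)²] = √[9.37² + (3.387 + 6.518)²] = 13.63 kip/in.
Capacity per unit length: φr_n = 0.75 × 0.6 × 80 × (0.707 × 0.625) = 15.91 kip/in.
13.63 ≤ 15.91 → adequate.

f_max ≈ 13.6 kip/in; adequate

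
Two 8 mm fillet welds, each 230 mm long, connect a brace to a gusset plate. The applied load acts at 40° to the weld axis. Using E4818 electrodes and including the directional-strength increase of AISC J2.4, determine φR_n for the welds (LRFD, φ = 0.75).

φR_n ≈ 707 kN

E48XX → F_EXX = 480 MPa.
t_e = 0.707 × 8 = 5.656 mm; A_we = 5.656 × 460 = 2602 mm².
Directional factor: 1.0 + 0.5 sin^1.5(40°) = 1.258.
F_nw = 0.6 × 480 × 1.258 = 362.2 MPa.
φR_n = 0.75 × 362.2 × 2602 × 10⁻³ = 706.8 kN.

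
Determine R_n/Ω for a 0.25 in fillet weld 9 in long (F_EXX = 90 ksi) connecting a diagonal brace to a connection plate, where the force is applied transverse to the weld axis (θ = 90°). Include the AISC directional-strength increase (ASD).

t_e = 0.707 × 0.25 = 0.1767 in; A_we = 0.1767 × 9 = 1.591 in².
Directional factor: 1.0 + 0.5 sin^1.5(90°) = 1.5.
F_nw = 0.6 × 90 × 1.5 = 81 ksi.
R_n/Ω = (81 × 1.591) / 2.0 = 64.43 kips.

R_n/Ω ≈ 64.4 kips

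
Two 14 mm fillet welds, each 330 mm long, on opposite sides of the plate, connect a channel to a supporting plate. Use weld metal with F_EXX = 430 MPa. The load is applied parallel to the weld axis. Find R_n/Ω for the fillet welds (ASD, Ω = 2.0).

R_n/Ω ≈ 843 kN

Effective throat t_e = 0.707 × 14 = 9.898 mm.
Total length L = 660 mm; A_we = 9.898 × 660 = 6533 mm².
F_nw = 0.6 F_EXX = 0.6 × 430 = 258 MPa.
R_n = 258 × 6533 × 10⁻³ = 1685 kN; R_n/Ω = 1685/2.0 = 842.7 kN.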